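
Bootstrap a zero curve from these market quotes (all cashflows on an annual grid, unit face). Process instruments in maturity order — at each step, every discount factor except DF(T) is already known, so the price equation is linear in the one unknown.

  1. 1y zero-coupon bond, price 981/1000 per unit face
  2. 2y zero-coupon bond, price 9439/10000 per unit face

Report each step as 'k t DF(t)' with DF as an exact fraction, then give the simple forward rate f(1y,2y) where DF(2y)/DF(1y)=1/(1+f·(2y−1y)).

1 1 981/1000
2 2 9439/10000
f(1y,2y) = ((981/1000)/(9439/10000) − 1)/(1) = 371/9439 ≈ 3.9305%

step 1 [1y] zero: DF = P = 981/1000 ≈ 0.981000
step 2 [2y] zero: DF = P = 9439/10000 ≈ 0.943900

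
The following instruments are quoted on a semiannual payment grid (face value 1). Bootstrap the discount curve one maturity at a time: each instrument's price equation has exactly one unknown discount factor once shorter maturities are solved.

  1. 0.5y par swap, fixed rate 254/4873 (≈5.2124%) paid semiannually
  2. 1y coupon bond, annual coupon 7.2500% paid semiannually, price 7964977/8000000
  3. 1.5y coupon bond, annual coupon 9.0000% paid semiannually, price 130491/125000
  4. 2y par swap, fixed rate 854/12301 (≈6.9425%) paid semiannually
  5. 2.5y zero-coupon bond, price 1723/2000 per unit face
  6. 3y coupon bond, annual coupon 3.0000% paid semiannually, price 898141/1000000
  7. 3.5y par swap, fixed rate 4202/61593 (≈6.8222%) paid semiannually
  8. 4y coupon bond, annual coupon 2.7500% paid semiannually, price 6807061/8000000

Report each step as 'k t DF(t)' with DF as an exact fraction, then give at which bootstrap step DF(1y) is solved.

1 1/2 4873/5000
2 1 9267/10000
3 3/2 9171/10000
4 2 8719/10000
5 5/2 1723/2000
6 3 511/625
7 7/2 7899/10000
8 4 3779/5000
DF(1y) is solved at step 2

step 1 [0.5y] swap r/2=127/4873: DF=(1 − 127/4873·(0))/(1+127/4873) = 4873/5000 ≈ 0.974600
step 2 [1y] bond c/2=29/800: DF=(7964977/8000000 − 29/800·(0.974600))/(1+29/800) = 9267/10000 ≈ 0.926700
step 3 [1.5y] bond c/2=9/200: DF=(130491/125000 − 9/200·(0.974600+0.926700))/(1+9/200) = 9171/10000 ≈ 0.917100
step 4 [2y] swap r/2=427/12301: DF=(1 − 427/12301·(0.974600+0.926700+0.917100))/(1+427/12301) = 8719/10000 ≈ 0.871900
step 5 [2.5y] zero: DF = P = 1723/2000 ≈ 0.861500
step 6 [3y] bond c/2=3/200: DF=(898141/1000000 − 3/200·(0.974600+0.926700+0.917100+0.871900+0.861500))/(1+3/200) = 511/625 ≈ 0.817600
step 7 [3.5y] swap r/2=2101/61593: DF=(1 − 2101/61593·(0.974600+0.926700+0.917100+0.871900+0.861500+0.817600))/(1+2101/61593) = 7899/10000 ≈ 0.789900
step 8 [4y] bond c/2=11/800: DF=(6807061/8000000 − 11/800·(0.974600+0.926700+0.917100+0.871900+0.861500+0.817600+0.789900))/(1+11/800) = 3779/5000 ≈ 0.755800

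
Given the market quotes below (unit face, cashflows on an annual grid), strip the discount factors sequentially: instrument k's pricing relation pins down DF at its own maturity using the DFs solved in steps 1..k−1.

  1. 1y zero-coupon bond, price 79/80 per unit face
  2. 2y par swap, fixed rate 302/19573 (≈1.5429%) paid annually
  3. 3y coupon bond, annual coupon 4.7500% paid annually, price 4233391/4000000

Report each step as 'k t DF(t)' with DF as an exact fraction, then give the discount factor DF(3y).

1 1 79/80
2 2 4849/5000
3 3 576/625
DF(3y) = 576/625 ≈ 0.921600

step 1 [1y] zero: DF = P = 79/80 ≈ 0.987500
step 2 [2y] swap r/1=302/19573: DF=(1 − 302/19573·(0.987500))/(1+302/19573) = 4849/5000 ≈ 0.969800
step 3 [3y] bond c/1=19/400: DF=(4233391/4000000 − 19/400·(0.987500+0.969800))/(1+19/400) = 576/625 ≈ 0.921600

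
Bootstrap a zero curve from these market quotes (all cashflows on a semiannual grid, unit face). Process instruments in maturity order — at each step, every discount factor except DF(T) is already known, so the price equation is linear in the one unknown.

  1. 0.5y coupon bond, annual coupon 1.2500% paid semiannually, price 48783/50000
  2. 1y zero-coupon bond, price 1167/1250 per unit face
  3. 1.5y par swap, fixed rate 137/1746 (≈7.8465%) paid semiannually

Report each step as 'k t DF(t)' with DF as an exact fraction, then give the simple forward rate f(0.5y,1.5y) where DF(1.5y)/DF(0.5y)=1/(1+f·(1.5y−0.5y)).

step 1 [0.5y] bond c/2=1/160: DF=(48783/50000 − 1/160·(0))/(1+1/160) = 606/625 ≈ 0.969600
step 2 [1y] zero: DF = P = 1167/1250 ≈ 0.933600
step 3 [1.5y] swap r/2=137/3492: DF=(1 − 137/3492·(0.969600+0.933600))/(1+137/3492) = 1113/1250 ≈ 0.890400

1 1/2 606/625
2 1 1167/1250
3 3/2 1113/1250
f(0.5y,1.5y) = ((606/625)/(1113/1250) − 1)/(1) = 33/371 ≈ 8.8949%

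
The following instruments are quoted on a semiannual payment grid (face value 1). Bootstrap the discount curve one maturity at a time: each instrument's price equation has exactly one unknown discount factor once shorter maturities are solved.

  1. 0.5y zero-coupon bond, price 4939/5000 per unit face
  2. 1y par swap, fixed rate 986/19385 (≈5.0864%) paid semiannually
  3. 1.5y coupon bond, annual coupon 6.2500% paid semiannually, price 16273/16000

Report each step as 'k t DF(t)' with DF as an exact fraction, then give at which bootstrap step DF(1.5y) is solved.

1 1/2 4939/5000
2 1 9507/10000
3 3/2 371/400
DF(1.5y) is solved at step 3

step 1 [0.5y] zero: DF = P = 4939/5000 ≈ 0.987800
step 2 [1y] swap r/2=493/19385: DF=(1 − 493/19385·(0.987800))/(1+493/19385) = 9507/10000 ≈ 0.950700
step 3 [1.5y] bond c/2=1/32: DF=(16273/16000 − 1/32·(0.987800+0.950700))/(1+1/32) = 371/400 ≈ 0.927500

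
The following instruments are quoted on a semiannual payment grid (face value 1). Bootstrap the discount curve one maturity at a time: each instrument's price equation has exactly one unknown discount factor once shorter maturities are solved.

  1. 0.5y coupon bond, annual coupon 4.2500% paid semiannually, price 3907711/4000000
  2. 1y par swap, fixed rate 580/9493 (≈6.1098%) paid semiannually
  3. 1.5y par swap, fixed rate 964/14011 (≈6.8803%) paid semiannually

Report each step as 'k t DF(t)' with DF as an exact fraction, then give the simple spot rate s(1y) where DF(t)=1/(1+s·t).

1 1/2 4783/5000
2 1 471/500
3 3/2 2259/2500
s(1y) = (1/(471/500) − 1)/(1) = 29/471 ≈ 6.1571%

step 1 [0.5y] bond c/2=17/800: DF=(3907711/4000000 − 17/800·(0))/(1+17/800) = 4783/5000 ≈ 0.956600
step 2 [1y] swap r/2=290/9493: DF=(1 − 290/9493·(0.956600))/(1+290/9493) = 471/500 ≈ 0.942000
step 3 [1.5y] swap r/2=482/14011: DF=(1 − 482/14011·(0.956600+0.942000))/(1+482/14011) = 2259/2500 ≈ 0.903600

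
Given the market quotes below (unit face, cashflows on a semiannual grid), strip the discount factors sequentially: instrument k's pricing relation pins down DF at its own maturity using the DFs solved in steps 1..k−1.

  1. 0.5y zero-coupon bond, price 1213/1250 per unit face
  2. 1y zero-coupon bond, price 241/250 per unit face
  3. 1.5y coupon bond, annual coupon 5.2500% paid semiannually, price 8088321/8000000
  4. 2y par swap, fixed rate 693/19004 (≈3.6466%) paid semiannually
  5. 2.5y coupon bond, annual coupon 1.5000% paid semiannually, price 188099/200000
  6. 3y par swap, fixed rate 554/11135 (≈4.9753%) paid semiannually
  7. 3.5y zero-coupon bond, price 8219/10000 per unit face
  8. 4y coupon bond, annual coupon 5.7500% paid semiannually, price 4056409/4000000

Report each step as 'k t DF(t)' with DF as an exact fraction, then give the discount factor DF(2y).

step 1 [0.5y] zero: DF = P = 1213/1250 ≈ 0.970400
step 2 [1y] zero: DF = P = 241/250 ≈ 0.964000
step 3 [1.5y] bond c/2=21/800: DF=(8088321/8000000 − 21/800·(0.970400+0.964000))/(1+21/800) = 9357/10000 ≈ 0.935700
step 4 [2y] swap r/2=693/38008: DF=(1 − 693/38008·(0.970400+0.964000+0.935700))/(1+693/38008) = 9307/10000 ≈ 0.930700
step 5 [2.5y] bond c/2=3/400: DF=(188099/200000 − 3/400·(0.970400+0.964000+0.935700+0.930700))/(1+3/400) = 2263/2500 ≈ 0.905200
step 6 [3y] swap r/2=277/11135: DF=(1 − 277/11135·(0.970400+0.964000+0.935700+0.930700+0.905200))/(1+277/11135) = 1723/2000 ≈ 0.861500
step 7 [3.5y] zero: DF = P = 8219/10000 ≈ 0.821900
step 8 [4y] bond c/2=23/800: DF=(4056409/4000000 − 23/800·(0.970400+0.964000+0.935700+0.930700+0.905200+0.861500+0.821900))/(1+23/800) = 1009/1250 ≈ 0.807200

1 1/2 1213/1250
2 1 241/250
3 3/2 9357/10000
4 2 9307/10000
5 5/2 2263/2500
6 3 1723/2000
7 7/2 8219/10000
8 4 1009/1250
DF(2y) = 9307/10000 ≈ 0.930700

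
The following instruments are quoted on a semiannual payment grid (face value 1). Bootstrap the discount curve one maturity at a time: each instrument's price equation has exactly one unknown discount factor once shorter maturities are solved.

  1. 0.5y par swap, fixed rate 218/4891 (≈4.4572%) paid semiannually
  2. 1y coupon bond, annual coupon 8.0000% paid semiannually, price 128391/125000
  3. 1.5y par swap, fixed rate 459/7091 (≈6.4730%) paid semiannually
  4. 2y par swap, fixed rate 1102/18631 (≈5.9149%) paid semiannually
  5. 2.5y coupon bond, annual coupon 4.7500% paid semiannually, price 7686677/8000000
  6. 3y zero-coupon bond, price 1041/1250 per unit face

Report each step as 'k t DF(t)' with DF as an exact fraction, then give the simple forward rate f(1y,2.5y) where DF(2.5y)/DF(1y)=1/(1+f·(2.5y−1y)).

step 1 [0.5y] swap r/2=109/4891: DF=(1 − 109/4891·(0))/(1+109/4891) = 4891/5000 ≈ 0.978200
step 2 [1y] bond c/2=1/25: DF=(128391/125000 − 1/25·(0.978200))/(1+1/25) = 19/20 ≈ 0.950000
step 3 [1.5y] swap r/2=459/14182: DF=(1 − 459/14182·(0.978200+0.950000))/(1+459/14182) = 4541/5000 ≈ 0.908200
step 4 [2y] swap r/2=551/18631: DF=(1 − 551/18631·(0.978200+0.950000+0.908200))/(1+551/18631) = 4449/5000 ≈ 0.889800
step 5 [2.5y] bond c/2=19/800: DF=(7686677/8000000 − 19/800·(0.978200+0.950000+0.908200+0.889800))/(1+19/800) = 8521/10000 ≈ 0.852100
step 6 [3y] zero: DF = P = 1041/1250 ≈ 0.832800

1 1/2 4891/5000
2 1 19/20
3 3/2 4541/5000
4 2 4449/5000
5 5/2 8521/10000
6 3 1041/1250
f(1y,2.5y) = ((19/20)/(8521/10000) − 1)/(3/2) = 1958/25563 ≈ 7.6595%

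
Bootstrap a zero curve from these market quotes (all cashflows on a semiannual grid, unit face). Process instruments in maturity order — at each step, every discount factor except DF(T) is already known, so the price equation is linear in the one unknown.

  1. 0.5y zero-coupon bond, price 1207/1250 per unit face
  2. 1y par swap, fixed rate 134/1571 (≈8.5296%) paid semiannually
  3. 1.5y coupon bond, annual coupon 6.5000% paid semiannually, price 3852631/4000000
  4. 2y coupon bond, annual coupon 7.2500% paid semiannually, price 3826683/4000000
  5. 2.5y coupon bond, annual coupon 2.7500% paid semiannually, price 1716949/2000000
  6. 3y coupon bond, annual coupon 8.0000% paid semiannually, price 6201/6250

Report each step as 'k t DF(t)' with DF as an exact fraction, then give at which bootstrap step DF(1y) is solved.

step 1 [0.5y] zero: DF = P = 1207/1250 ≈ 0.965600
step 2 [1y] swap r/2=67/1571: DF=(1 − 67/1571·(0.965600))/(1+67/1571) = 2299/2500 ≈ 0.919600
step 3 [1.5y] bond c/2=13/400: DF=(3852631/4000000 − 13/400·(0.965600+0.919600))/(1+13/400) = 1747/2000 ≈ 0.873500
step 4 [2y] bond c/2=29/800: DF=(3826683/4000000 − 29/800·(0.965600+0.919600+0.873500))/(1+29/800) = 8267/10000 ≈ 0.826700
step 5 [2.5y] bond c/2=11/800: DF=(1716949/2000000 − 11/800·(0.965600+0.919600+0.873500+0.826700))/(1+11/800) = 3991/5000 ≈ 0.798200
step 6 [3y] bond c/2=1/25: DF=(6201/6250 − 1/25·(0.965600+0.919600+0.873500+0.826700+0.798200))/(1+1/25) = 3927/5000 ≈ 0.785400

1 1/2 1207/1250
2 1 2299/2500
3 3/2 1747/2000
4 2 8267/10000
5 5/2 3991/5000
6 3 3927/5000
DF(1y) is solved at step 2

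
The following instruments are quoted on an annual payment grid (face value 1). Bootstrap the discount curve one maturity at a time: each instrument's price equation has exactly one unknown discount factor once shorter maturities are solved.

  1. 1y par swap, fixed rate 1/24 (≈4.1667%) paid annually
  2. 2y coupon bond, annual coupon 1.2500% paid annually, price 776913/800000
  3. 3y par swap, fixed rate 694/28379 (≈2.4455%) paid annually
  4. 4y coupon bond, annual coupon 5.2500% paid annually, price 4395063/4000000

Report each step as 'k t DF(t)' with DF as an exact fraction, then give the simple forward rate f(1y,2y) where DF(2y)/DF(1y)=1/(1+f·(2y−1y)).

step 1 [1y] swap r/1=1/24: DF=(1 − 1/24·(0))/(1+1/24) = 24/25 ≈ 0.960000
step 2 [2y] bond c/1=1/80: DF=(776913/800000 − 1/80·(0.960000))/(1+1/80) = 9473/10000 ≈ 0.947300
step 3 [3y] swap r/1=694/28379: DF=(1 − 694/28379·(0.960000+0.947300))/(1+694/28379) = 4653/5000 ≈ 0.930600
step 4 [4y] bond c/1=21/400: DF=(4395063/4000000 − 21/400·(0.960000+0.947300+0.930600))/(1+21/400) = 564/625 ≈ 0.902400

1 1 24/25
2 2 9473/10000
3 3 4653/5000
4 4 564/625
f(1y,2y) = ((24/25)/(9473/10000) − 1)/(1) = 127/9473 ≈ 1.3407%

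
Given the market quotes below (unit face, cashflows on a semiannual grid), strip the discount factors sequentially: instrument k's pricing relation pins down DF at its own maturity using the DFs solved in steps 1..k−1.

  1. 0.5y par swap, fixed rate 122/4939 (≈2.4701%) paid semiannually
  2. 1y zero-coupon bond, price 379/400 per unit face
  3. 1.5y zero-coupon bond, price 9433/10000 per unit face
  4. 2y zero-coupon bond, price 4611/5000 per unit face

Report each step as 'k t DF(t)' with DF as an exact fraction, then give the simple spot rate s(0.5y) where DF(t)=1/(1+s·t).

1 1/2 4939/5000
2 1 379/400
3 3/2 9433/10000
4 2 4611/5000
s(0.5y) = (1/(4939/5000) − 1)/(1/2) = 122/4939 ≈ 2.4701%

step 1 [0.5y] swap r/2=61/4939: DF=(1 − 61/4939·(0))/(1+61/4939) = 4939/5000 ≈ 0.987800
step 2 [1y] zero: DF = P = 379/400 ≈ 0.947500
step 3 [1.5y] zero: DF = P = 9433/10000 ≈ 0.943300
step 4 [2y] zero: DF = P = 4611/5000 ≈ 0.922200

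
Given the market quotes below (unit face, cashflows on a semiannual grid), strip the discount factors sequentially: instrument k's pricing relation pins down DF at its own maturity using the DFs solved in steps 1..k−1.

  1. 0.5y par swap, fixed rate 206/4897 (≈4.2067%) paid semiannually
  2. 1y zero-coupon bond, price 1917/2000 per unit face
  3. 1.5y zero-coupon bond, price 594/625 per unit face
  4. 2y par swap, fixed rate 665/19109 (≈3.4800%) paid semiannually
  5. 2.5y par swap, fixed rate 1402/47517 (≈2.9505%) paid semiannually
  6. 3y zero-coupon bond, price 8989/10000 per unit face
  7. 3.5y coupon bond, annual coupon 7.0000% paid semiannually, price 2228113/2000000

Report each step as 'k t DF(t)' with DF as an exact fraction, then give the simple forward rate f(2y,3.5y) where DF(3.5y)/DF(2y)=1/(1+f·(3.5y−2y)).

1 1/2 4897/5000
2 1 1917/2000
3 3/2 594/625
4 2 1867/2000
5 5/2 9299/10000
6 3 8989/10000
7 7/2 8853/10000
f(2y,3.5y) = ((1867/2000)/(8853/10000) − 1)/(3/2) = 964/26559 ≈ 3.6297%

step 1 [0.5y] swap r/2=103/4897: DF=(1 − 103/4897·(0))/(1+103/4897) = 4897/5000 ≈ 0.979400
step 2 [1y] zero: DF = P = 1917/2000 ≈ 0.958500
step 3 [1.5y] zero: DF = P = 594/625 ≈ 0.950400
step 4 [2y] swap r/2=665/38218: DF=(1 − 665/38218·(0.979400+0.958500+0.950400))/(1+665/38218) = 1867/2000 ≈ 0.933500
step 5 [2.5y] swap r/2=701/47517: DF=(1 − 701/47517·(0.979400+0.958500+0.950400+0.933500))/(1+701/47517) = 9299/10000 ≈ 0.929900
step 6 [3y] zero: DF = P = 8989/10000 ≈ 0.898900
step 7 [3.5y] bond c/2=7/200: DF=(2228113/2000000 − 7/200·(0.979400+0.958500+0.950400+0.933500+0.929900+0.898900))/(1+7/200) = 8853/10000 ≈ 0.885300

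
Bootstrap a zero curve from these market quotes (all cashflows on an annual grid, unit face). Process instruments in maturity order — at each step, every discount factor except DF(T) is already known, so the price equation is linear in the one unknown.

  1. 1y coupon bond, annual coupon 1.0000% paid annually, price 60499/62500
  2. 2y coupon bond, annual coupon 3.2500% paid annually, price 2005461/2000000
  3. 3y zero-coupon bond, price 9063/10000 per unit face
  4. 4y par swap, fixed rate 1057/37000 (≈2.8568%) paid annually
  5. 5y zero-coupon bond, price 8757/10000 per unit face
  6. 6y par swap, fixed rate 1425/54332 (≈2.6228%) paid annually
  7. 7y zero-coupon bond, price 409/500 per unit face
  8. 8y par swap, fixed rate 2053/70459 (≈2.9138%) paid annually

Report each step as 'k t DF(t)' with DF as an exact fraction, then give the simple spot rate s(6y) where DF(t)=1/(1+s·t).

1 1 599/625
2 2 941/1000
3 3 9063/10000
4 4 8943/10000
5 5 8757/10000
6 6 343/400
7 7 409/500
8 8 7947/10000
s(6y) = (1/(343/400) − 1)/(6) = 19/686 ≈ 2.7697%

step 1 [1y] bond c/1=1/100: DF=(60499/62500 − 1/100·(0))/(1+1/100) = 599/625 ≈ 0.958400
step 2 [2y] bond c/1=13/400: DF=(2005461/2000000 − 13/400·(0.958400))/(1+13/400) = 941/1000 ≈ 0.941000
step 3 [3y] zero: DF = P = 9063/10000 ≈ 0.906300
step 4 [4y] swap r/1=1057/37000: DF=(1 − 1057/37000·(0.958400+0.941000+0.906300))/(1+1057/37000) = 8943/10000 ≈ 0.894300
step 5 [5y] zero: DF = P = 8757/10000 ≈ 0.875700
step 6 [6y] swap r/1=1425/54332: DF=(1 − 1425/54332·(0.958400+0.941000+0.906300+0.894300+0.875700))/(1+1425/54332) = 343/400 ≈ 0.857500
step 7 [7y] zero: DF = P = 409/500 ≈ 0.818000
step 8 [8y] swap r/1=2053/70459: DF=(1 − 2053/70459·(0.958400+0.941000+0.906300+0.894300+0.875700+0.857500+0.818000))/(1+2053/70459) = 7947/10000 ≈ 0.794700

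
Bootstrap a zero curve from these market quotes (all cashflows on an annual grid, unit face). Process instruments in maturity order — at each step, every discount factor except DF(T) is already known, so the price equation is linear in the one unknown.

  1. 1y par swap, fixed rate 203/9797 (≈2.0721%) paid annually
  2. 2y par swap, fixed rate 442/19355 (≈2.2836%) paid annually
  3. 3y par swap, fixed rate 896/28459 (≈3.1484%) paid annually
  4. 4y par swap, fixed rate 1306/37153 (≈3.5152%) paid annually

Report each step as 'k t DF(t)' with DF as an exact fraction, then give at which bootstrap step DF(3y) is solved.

1 1 9797/10000
2 2 4779/5000
3 3 569/625
4 4 4347/5000
DF(3y) is solved at step 3

step 1 [1y] swap r/1=203/9797: DF=(1 − 203/9797·(0))/(1+203/9797) = 9797/10000 ≈ 0.979700
step 2 [2y] swap r/1=442/19355: DF=(1 − 442/19355·(0.979700))/(1+442/19355) = 4779/5000 ≈ 0.955800
step 3 [3y] swap r/1=896/28459: DF=(1 − 896/28459·(0.979700+0.955800))/(1+896/28459) = 569/625 ≈ 0.910400
step 4 [4y] swap r/1=1306/37153: DF=(1 − 1306/37153·(0.979700+0.955800+0.910400))/(1+1306/37153) = 4347/5000 ≈ 0.869400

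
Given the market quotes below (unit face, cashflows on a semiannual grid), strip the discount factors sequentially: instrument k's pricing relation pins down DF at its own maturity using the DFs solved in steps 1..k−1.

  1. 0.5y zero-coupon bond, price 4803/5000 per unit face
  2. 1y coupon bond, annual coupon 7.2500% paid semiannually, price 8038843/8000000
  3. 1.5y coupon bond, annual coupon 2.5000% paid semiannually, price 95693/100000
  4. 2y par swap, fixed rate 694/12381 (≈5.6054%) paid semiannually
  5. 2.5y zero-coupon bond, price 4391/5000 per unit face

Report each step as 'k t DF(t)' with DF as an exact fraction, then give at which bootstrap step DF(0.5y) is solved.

1 1/2 4803/5000
2 1 9361/10000
3 3/2 9217/10000
4 2 8959/10000
5 5/2 4391/5000
DF(0.5y) is solved at step 1

step 1 [0.5y] zero: DF = P = 4803/5000 ≈ 0.960600
step 2 [1y] bond c/2=29/800: DF=(8038843/8000000 − 29/800·(0.960600))/(1+29/800) = 9361/10000 ≈ 0.936100
step 3 [1.5y] bond c/2=1/80: DF=(95693/100000 − 1/80·(0.960600+0.936100))/(1+1/80) = 9217/10000 ≈ 0.921700
step 4 [2y] swap r/2=347/12381: DF=(1 − 347/12381·(0.960600+0.936100+0.921700))/(1+347/12381) = 8959/10000 ≈ 0.895900
step 5 [2.5y] zero: DF = P = 4391/5000 ≈ 0.878200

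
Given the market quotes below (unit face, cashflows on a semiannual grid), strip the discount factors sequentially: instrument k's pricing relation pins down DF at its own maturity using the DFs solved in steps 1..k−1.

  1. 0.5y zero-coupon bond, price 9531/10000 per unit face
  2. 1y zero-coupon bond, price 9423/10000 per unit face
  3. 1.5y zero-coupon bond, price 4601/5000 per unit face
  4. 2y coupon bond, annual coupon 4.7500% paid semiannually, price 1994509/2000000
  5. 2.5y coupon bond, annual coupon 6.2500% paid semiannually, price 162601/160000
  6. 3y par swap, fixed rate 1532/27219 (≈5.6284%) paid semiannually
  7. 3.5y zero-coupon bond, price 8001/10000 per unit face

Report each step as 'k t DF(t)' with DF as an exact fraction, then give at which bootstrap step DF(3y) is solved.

1 1/2 9531/10000
2 1 9423/10000
3 3/2 4601/5000
4 2 568/625
5 5/2 4363/5000
6 3 2117/2500
7 7/2 8001/10000
DF(3y) is solved at step 6

step 1 [0.5y] zero: DF = P = 9531/10000 ≈ 0.953100
step 2 [1y] zero: DF = P = 9423/10000 ≈ 0.942300
step 3 [1.5y] zero: DF = P = 4601/5000 ≈ 0.920200
step 4 [2y] bond c/2=19/800: DF=(1994509/2000000 − 19/800·(0.953100+0.942300+0.920200))/(1+19/800) = 568/625 ≈ 0.908800
step 5 [2.5y] bond c/2=1/32: DF=(162601/160000 − 1/32·(0.953100+0.942300+0.920200+0.908800))/(1+1/32) = 4363/5000 ≈ 0.872600
step 6 [3y] swap r/2=766/27219: DF=(1 − 766/27219·(0.953100+0.942300+0.920200+0.908800+0.872600))/(1+766/27219) = 2117/2500 ≈ 0.846800
step 7 [3.5y] zero: DF = P = 8001/10000 ≈ 0.800100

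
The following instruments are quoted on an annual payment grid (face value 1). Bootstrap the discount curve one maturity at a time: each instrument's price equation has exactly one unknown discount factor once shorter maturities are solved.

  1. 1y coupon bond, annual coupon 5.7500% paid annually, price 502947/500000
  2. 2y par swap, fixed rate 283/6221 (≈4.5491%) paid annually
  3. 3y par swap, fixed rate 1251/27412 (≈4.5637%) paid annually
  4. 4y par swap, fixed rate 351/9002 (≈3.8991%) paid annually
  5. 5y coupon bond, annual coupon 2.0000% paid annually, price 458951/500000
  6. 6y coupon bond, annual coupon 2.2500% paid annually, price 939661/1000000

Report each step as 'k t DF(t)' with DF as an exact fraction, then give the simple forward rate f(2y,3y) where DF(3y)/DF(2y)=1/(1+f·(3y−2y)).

step 1 [1y] bond c/1=23/400: DF=(502947/500000 − 23/400·(0))/(1+23/400) = 1189/1250 ≈ 0.951200
step 2 [2y] swap r/1=283/6221: DF=(1 − 283/6221·(0.951200))/(1+283/6221) = 9151/10000 ≈ 0.915100
step 3 [3y] swap r/1=1251/27412: DF=(1 − 1251/27412·(0.951200+0.915100))/(1+1251/27412) = 8749/10000 ≈ 0.874900
step 4 [4y] swap r/1=351/9002: DF=(1 − 351/9002·(0.951200+0.915100+0.874900))/(1+351/9002) = 2149/2500 ≈ 0.859600
step 5 [5y] bond c/1=1/50: DF=(458951/500000 − 1/50·(0.951200+0.915100+0.874900+0.859600))/(1+1/50) = 8293/10000 ≈ 0.829300
step 6 [6y] bond c/1=9/400: DF=(939661/1000000 − 9/400·(0.951200+0.915100+0.874900+0.859600+0.829300))/(1+9/400) = 1643/2000 ≈ 0.821500

1 1 1189/1250
2 2 9151/10000
3 3 8749/10000
4 4 2149/2500
5 5 8293/10000
6 6 1643/2000
f(2y,3y) = ((9151/10000)/(8749/10000) − 1)/(1) = 402/8749 ≈ 4.5948%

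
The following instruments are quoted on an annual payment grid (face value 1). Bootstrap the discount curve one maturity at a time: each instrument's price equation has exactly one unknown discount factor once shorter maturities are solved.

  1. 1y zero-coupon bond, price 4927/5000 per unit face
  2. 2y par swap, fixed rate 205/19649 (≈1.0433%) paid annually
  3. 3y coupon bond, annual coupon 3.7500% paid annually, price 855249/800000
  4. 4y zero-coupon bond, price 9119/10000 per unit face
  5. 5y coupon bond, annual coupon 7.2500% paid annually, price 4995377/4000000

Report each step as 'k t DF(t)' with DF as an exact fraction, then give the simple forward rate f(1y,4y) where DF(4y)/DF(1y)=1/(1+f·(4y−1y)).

step 1 [1y] zero: DF = P = 4927/5000 ≈ 0.985400
step 2 [2y] swap r/1=205/19649: DF=(1 − 205/19649·(0.985400))/(1+205/19649) = 1959/2000 ≈ 0.979500
step 3 [3y] bond c/1=3/80: DF=(855249/800000 − 3/80·(0.985400+0.979500))/(1+3/80) = 4797/5000 ≈ 0.959400
step 4 [4y] zero: DF = P = 9119/10000 ≈ 0.911900
step 5 [5y] bond c/1=29/400: DF=(4995377/4000000 − 29/400·(0.985400+0.979500+0.959400+0.911900))/(1+29/400) = 9051/10000 ≈ 0.905100

1 1 4927/5000
2 2 1959/2000
3 3 4797/5000
4 4 9119/10000
5 5 9051/10000
f(1y,4y) = ((4927/5000)/(9119/10000) − 1)/(3) = 245/9119 ≈ 2.6867%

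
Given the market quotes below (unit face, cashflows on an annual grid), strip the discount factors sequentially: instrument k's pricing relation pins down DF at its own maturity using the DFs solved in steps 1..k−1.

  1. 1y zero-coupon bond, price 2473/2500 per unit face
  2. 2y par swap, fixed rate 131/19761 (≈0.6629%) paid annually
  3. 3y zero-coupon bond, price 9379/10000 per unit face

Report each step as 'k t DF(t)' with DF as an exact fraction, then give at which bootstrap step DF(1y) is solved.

1 1 2473/2500
2 2 9869/10000
3 3 9379/10000
DF(1y) is solved at step 1

step 1 [1y] zero: DF = P = 2473/2500 ≈ 0.989200
step 2 [2y] swap r/1=131/19761: DF=(1 − 131/19761·(0.989200))/(1+131/19761) = 9869/10000 ≈ 0.986900
step 3 [3y] zero: DF = P = 9379/10000 ≈ 0.937900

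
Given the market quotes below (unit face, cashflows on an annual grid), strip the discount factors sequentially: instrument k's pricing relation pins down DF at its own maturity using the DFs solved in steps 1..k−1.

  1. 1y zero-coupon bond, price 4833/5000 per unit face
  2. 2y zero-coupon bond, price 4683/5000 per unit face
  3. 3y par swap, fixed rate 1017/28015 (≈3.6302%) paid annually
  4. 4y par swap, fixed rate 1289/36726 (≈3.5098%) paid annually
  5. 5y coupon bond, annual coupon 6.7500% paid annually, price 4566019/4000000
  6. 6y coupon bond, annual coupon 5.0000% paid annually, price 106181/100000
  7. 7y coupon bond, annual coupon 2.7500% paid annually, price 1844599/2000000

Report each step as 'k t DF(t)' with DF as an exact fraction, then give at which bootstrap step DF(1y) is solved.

1 1 4833/5000
2 2 4683/5000
3 3 8983/10000
4 4 8711/10000
5 5 8371/10000
6 6 1593/2000
7 7 1889/2500
DF(1y) is solved at step 1

step 1 [1y] zero: DF = P = 4833/5000 ≈ 0.966600
step 2 [2y] zero: DF = P = 4683/5000 ≈ 0.936600
step 3 [3y] swap r/1=1017/28015: DF=(1 − 1017/28015·(0.966600+0.936600))/(1+1017/28015) = 8983/10000 ≈ 0.898300
step 4 [4y] swap r/1=1289/36726: DF=(1 − 1289/36726·(0.966600+0.936600+0.898300))/(1+1289/36726) = 8711/10000 ≈ 0.871100
step 5 [5y] bond c/1=27/400: DF=(4566019/4000000 − 27/400·(0.966600+0.936600+0.898300+0.871100))/(1+27/400) = 8371/10000 ≈ 0.837100
step 6 [6y] bond c/1=1/20: DF=(106181/100000 − 1/20·(0.966600+0.936600+0.898300+0.871100+0.837100))/(1+1/20) = 1593/2000 ≈ 0.796500
step 7 [7y] bond c/1=11/400: DF=(1844599/2000000 − 11/400·(0.966600+0.936600+0.898300+0.871100+0.837100+0.796500))/(1+11/400) = 1889/2500 ≈ 0.755600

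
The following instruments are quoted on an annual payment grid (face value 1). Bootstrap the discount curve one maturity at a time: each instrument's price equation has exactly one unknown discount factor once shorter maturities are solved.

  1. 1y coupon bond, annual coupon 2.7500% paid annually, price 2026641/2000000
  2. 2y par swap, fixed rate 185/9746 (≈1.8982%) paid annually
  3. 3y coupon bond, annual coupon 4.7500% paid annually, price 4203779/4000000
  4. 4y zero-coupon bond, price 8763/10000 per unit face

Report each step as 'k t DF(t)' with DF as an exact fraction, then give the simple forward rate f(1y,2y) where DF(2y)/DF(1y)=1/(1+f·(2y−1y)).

1 1 4931/5000
2 2 963/1000
3 3 9149/10000
4 4 8763/10000
f(1y,2y) = ((4931/5000)/(963/1000) − 1)/(1) = 116/4815 ≈ 2.4091%

step 1 [1y] bond c/1=11/400: DF=(2026641/2000000 − 11/400·(0))/(1+11/400) = 4931/5000 ≈ 0.986200
step 2 [2y] swap r/1=185/9746: DF=(1 − 185/9746·(0.986200))/(1+185/9746) = 963/1000 ≈ 0.963000
step 3 [3y] bond c/1=19/400: DF=(4203779/4000000 − 19/400·(0.986200+0.963000))/(1+19/400) = 9149/10000 ≈ 0.914900
step 4 [4y] zero: DF = P = 8763/10000 ≈ 0.876300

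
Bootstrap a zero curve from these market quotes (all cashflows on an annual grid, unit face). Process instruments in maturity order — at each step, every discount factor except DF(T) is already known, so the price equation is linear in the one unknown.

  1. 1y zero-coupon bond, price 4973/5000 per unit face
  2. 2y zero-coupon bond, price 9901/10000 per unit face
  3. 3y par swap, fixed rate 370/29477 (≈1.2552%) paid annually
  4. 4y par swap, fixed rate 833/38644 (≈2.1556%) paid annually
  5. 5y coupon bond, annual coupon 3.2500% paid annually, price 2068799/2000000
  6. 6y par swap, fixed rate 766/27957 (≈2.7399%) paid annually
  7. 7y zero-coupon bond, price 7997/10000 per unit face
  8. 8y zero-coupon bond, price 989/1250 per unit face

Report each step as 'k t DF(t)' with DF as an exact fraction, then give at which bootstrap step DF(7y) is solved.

step 1 [1y] zero: DF = P = 4973/5000 ≈ 0.994600
step 2 [2y] zero: DF = P = 9901/10000 ≈ 0.990100
step 3 [3y] swap r/1=370/29477: DF=(1 − 370/29477·(0.994600+0.990100))/(1+370/29477) = 963/1000 ≈ 0.963000
step 4 [4y] swap r/1=833/38644: DF=(1 − 833/38644·(0.994600+0.990100+0.963000))/(1+833/38644) = 9167/10000 ≈ 0.916700
step 5 [5y] bond c/1=13/400: DF=(2068799/2000000 − 13/400·(0.994600+0.990100+0.963000+0.916700))/(1+13/400) = 4401/5000 ≈ 0.880200
step 6 [6y] swap r/1=766/27957: DF=(1 − 766/27957·(0.994600+0.990100+0.963000+0.916700+0.880200))/(1+766/27957) = 2117/2500 ≈ 0.846800
step 7 [7y] zero: DF = P = 7997/10000 ≈ 0.799700
step 8 [8y] zero: DF = P = 989/1250 ≈ 0.791200

1 1 4973/5000
2 2 9901/10000
3 3 963/1000
4 4 9167/10000
5 5 4401/5000
6 6 2117/2500
7 7 7997/10000
8 8 989/1250
DF(7y) is solved at step 7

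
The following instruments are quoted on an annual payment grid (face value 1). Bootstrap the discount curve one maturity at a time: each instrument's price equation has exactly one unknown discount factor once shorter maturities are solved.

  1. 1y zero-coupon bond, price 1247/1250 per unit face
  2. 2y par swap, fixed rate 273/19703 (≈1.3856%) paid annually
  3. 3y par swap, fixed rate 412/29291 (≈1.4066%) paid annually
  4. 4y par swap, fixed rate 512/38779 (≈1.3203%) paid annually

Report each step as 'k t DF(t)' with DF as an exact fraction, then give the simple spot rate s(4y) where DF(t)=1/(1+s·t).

1 1 1247/1250
2 2 9727/10000
3 3 2397/2500
4 4 593/625
s(4y) = (1/(593/625) − 1)/(4) = 8/593 ≈ 1.3491%

step 1 [1y] zero: DF = P = 1247/1250 ≈ 0.997600
step 2 [2y] swap r/1=273/19703: DF=(1 − 273/19703·(0.997600))/(1+273/19703) = 9727/10000 ≈ 0.972700
step 3 [3y] swap r/1=412/29291: DF=(1 − 412/29291·(0.997600+0.972700))/(1+412/29291) = 2397/2500 ≈ 0.958800
step 4 [4y] swap r/1=512/38779: DF=(1 − 512/38779·(0.997600+0.972700+0.958800))/(1+512/38779) = 593/625 ≈ 0.948800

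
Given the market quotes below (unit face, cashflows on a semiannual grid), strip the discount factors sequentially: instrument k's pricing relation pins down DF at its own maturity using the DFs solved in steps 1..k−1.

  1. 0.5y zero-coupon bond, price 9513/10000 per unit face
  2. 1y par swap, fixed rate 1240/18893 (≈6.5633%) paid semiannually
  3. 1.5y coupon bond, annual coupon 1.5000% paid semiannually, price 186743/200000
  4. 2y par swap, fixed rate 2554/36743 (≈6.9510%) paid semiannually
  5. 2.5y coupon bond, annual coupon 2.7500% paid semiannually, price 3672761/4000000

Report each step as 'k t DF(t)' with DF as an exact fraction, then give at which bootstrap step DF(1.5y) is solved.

1 1/2 9513/10000
2 1 469/500
3 3/2 9127/10000
4 2 8723/10000
5 5/2 8559/10000
DF(1.5y) is solved at step 3

step 1 [0.5y] zero: DF = P = 9513/10000 ≈ 0.951300
step 2 [1y] swap r/2=620/18893: DF=(1 − 620/18893·(0.951300))/(1+620/18893) = 469/500 ≈ 0.938000
step 3 [1.5y] bond c/2=3/400: DF=(186743/200000 − 3/400·(0.951300+0.938000))/(1+3/400) = 9127/10000 ≈ 0.912700
step 4 [2y] swap r/2=1277/36743: DF=(1 − 1277/36743·(0.951300+0.938000+0.912700))/(1+1277/36743) = 8723/10000 ≈ 0.872300
step 5 [2.5y] bond c/2=11/800: DF=(3672761/4000000 − 11/800·(0.951300+0.938000+0.912700+0.872300))/(1+11/800) = 8559/10000 ≈ 0.855900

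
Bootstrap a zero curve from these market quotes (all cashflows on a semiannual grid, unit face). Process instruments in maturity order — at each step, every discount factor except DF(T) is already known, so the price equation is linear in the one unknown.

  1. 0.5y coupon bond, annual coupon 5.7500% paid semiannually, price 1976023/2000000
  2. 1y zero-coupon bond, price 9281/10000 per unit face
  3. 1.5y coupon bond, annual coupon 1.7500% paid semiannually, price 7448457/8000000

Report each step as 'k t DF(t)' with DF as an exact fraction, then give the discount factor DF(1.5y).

1 1/2 2401/2500
2 1 9281/10000
3 3/2 4533/5000
DF(1.5y) = 4533/5000 ≈ 0.906600

step 1 [0.5y] bond c/2=23/800: DF=(1976023/2000000 − 23/800·(0))/(1+23/800) = 2401/2500 ≈ 0.960400
step 2 [1y] zero: DF = P = 9281/10000 ≈ 0.928100
step 3 [1.5y] bond c/2=7/800: DF=(7448457/8000000 − 7/800·(0.960400+0.928100))/(1+7/800) = 4533/5000 ≈ 0.906600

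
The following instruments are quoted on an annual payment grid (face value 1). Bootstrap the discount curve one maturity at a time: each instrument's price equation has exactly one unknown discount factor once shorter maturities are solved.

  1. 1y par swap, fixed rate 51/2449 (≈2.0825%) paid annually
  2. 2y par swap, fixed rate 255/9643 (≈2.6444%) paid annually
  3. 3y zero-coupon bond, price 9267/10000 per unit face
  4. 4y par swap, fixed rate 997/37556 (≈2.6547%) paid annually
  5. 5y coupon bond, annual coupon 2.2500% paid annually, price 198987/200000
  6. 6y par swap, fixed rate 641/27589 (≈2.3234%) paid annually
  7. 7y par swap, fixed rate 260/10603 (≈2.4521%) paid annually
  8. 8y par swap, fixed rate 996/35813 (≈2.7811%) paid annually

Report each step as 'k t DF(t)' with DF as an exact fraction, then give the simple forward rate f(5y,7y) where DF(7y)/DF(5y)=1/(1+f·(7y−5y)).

step 1 [1y] swap r/1=51/2449: DF=(1 − 51/2449·(0))/(1+51/2449) = 2449/2500 ≈ 0.979600
step 2 [2y] swap r/1=255/9643: DF=(1 − 255/9643·(0.979600))/(1+255/9643) = 949/1000 ≈ 0.949000
step 3 [3y] zero: DF = P = 9267/10000 ≈ 0.926700
step 4 [4y] swap r/1=997/37556: DF=(1 − 997/37556·(0.979600+0.949000+0.926700))/(1+997/37556) = 9003/10000 ≈ 0.900300
step 5 [5y] bond c/1=9/400: DF=(198987/200000 − 9/400·(0.979600+0.949000+0.926700+0.900300))/(1+9/400) = 1113/1250 ≈ 0.890400
step 6 [6y] swap r/1=641/27589: DF=(1 − 641/27589·(0.979600+0.949000+0.926700+0.900300+0.890400))/(1+641/27589) = 4359/5000 ≈ 0.871800
step 7 [7y] swap r/1=260/10603: DF=(1 − 260/10603·(0.979600+0.949000+0.926700+0.900300+0.890400+0.871800))/(1+260/10603) = 211/250 ≈ 0.844000
step 8 [8y] swap r/1=996/35813: DF=(1 − 996/35813·(0.979600+0.949000+0.926700+0.900300+0.890400+0.871800+0.844000))/(1+996/35813) = 1001/1250 ≈ 0.800800

1 1 2449/2500
2 2 949/1000
3 3 9267/10000
4 4 9003/10000
5 5 1113/1250
6 6 4359/5000
7 7 211/250
8 8 1001/1250
f(5y,7y) = ((1113/1250)/(211/250) − 1)/(2) = 29/1055 ≈ 2.7488%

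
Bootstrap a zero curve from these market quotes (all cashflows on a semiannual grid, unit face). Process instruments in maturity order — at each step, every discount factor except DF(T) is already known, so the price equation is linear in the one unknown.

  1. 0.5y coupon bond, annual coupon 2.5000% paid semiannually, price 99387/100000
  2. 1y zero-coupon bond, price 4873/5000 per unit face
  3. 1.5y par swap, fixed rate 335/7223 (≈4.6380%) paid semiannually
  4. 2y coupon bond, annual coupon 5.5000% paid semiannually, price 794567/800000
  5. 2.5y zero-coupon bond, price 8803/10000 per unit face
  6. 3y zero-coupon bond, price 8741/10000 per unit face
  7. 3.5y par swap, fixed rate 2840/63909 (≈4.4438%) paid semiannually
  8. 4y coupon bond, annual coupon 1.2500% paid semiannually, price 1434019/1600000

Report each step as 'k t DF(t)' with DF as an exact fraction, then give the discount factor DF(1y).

1 1/2 1227/1250
2 1 4873/5000
3 3/2 933/1000
4 2 8893/10000
5 5/2 8803/10000
6 3 8741/10000
7 7/2 429/500
8 4 851/1000
DF(1y) = 4873/5000 ≈ 0.974600

step 1 [0.5y] bond c/2=1/80: DF=(99387/100000 − 1/80·(0))/(1+1/80) = 1227/1250 ≈ 0.981600
step 2 [1y] zero: DF = P = 4873/5000 ≈ 0.974600
step 3 [1.5y] swap r/2=335/14446: DF=(1 − 335/14446·(0.981600+0.974600))/(1+335/14446) = 933/1000 ≈ 0.933000
step 4 [2y] bond c/2=11/400: DF=(794567/800000 − 11/400·(0.981600+0.974600+0.933000))/(1+11/400) = 8893/10000 ≈ 0.889300
step 5 [2.5y] zero: DF = P = 8803/10000 ≈ 0.880300
step 6 [3y] zero: DF = P = 8741/10000 ≈ 0.874100
step 7 [3.5y] swap r/2=1420/63909: DF=(1 − 1420/63909·(0.981600+0.974600+0.933000+0.889300+0.880300+0.874100))/(1+1420/63909) = 429/500 ≈ 0.858000
step 8 [4y] bond c/2=1/160: DF=(1434019/1600000 − 1/160·(0.981600+0.974600+0.933000+0.889300+0.880300+0.874100+0.858000))/(1+1/160) = 851/1000 ≈ 0.851000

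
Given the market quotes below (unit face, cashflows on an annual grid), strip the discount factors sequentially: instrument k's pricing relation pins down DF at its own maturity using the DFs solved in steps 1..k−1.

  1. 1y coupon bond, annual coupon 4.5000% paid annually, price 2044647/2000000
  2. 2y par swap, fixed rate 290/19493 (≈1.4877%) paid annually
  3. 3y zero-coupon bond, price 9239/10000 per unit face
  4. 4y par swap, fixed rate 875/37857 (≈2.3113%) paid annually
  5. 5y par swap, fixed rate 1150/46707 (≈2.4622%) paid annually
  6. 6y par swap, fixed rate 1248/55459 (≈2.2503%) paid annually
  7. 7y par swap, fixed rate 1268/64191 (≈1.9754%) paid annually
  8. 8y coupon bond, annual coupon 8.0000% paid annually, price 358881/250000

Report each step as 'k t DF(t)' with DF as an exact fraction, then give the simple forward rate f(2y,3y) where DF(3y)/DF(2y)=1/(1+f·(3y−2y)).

1 1 9783/10000
2 2 971/1000
3 3 9239/10000
4 4 73/80
5 5 177/200
6 6 547/625
7 7 2183/2500
8 8 8537/10000
f(2y,3y) = ((971/1000)/(9239/10000) − 1)/(1) = 471/9239 ≈ 5.0980%

step 1 [1y] bond c/1=9/200: DF=(2044647/2000000 − 9/200·(0))/(1+9/200) = 9783/10000 ≈ 0.978300
step 2 [2y] swap r/1=290/19493: DF=(1 − 290/19493·(0.978300))/(1+290/19493) = 971/1000 ≈ 0.971000
step 3 [3y] zero: DF = P = 9239/10000 ≈ 0.923900
step 4 [4y] swap r/1=875/37857: DF=(1 − 875/37857·(0.978300+0.971000+0.923900))/(1+875/37857) = 73/80 ≈ 0.912500
step 5 [5y] swap r/1=1150/46707: DF=(1 − 1150/46707·(0.978300+0.971000+0.923900+0.912500))/(1+1150/46707) = 177/200 ≈ 0.885000
step 6 [6y] swap r/1=1248/55459: DF=(1 − 1248/55459·(0.978300+0.971000+0.923900+0.912500+0.885000))/(1+1248/55459) = 547/625 ≈ 0.875200
step 7 [7y] swap r/1=1268/64191: DF=(1 − 1268/64191·(0.978300+0.971000+0.923900+0.912500+0.885000+0.875200))/(1+1268/64191) = 2183/2500 ≈ 0.873200
step 8 [8y] bond c/1=2/25: DF=(358881/250000 − 2/25·(0.978300+0.971000+0.923900+0.912500+0.885000+0.875200+0.873200))/(1+2/25) = 8537/10000 ≈ 0.853700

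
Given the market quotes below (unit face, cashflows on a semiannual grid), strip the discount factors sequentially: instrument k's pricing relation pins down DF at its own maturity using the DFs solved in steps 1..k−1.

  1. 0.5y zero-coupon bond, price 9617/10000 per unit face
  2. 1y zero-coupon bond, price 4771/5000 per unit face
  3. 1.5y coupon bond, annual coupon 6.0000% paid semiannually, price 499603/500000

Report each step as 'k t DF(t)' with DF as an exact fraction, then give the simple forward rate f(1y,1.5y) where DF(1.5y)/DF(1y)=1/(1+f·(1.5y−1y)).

step 1 [0.5y] zero: DF = P = 9617/10000 ≈ 0.961700
step 2 [1y] zero: DF = P = 4771/5000 ≈ 0.954200
step 3 [1.5y] bond c/2=3/100: DF=(499603/500000 − 3/100·(0.961700+0.954200))/(1+3/100) = 9143/10000 ≈ 0.914300

1 1/2 9617/10000
2 1 4771/5000
3 3/2 9143/10000
f(1y,1.5y) = ((4771/5000)/(9143/10000) − 1)/(1/2) = 798/9143 ≈ 8.7280%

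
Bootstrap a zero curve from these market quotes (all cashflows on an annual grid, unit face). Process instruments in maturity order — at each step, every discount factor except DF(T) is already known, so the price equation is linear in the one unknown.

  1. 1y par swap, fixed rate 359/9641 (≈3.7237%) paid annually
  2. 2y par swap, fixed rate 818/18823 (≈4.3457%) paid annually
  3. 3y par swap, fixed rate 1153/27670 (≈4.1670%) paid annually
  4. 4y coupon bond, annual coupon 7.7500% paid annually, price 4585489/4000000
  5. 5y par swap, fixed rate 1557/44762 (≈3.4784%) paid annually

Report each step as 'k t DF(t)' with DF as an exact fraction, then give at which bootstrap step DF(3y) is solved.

step 1 [1y] swap r/1=359/9641: DF=(1 − 359/9641·(0))/(1+359/9641) = 9641/10000 ≈ 0.964100
step 2 [2y] swap r/1=818/18823: DF=(1 − 818/18823·(0.964100))/(1+818/18823) = 4591/5000 ≈ 0.918200
step 3 [3y] swap r/1=1153/27670: DF=(1 − 1153/27670·(0.964100+0.918200))/(1+1153/27670) = 8847/10000 ≈ 0.884700
step 4 [4y] bond c/1=31/400: DF=(4585489/4000000 − 31/400·(0.964100+0.918200+0.884700))/(1+31/400) = 8649/10000 ≈ 0.864900
step 5 [5y] swap r/1=1557/44762: DF=(1 − 1557/44762·(0.964100+0.918200+0.884700+0.864900))/(1+1557/44762) = 8443/10000 ≈ 0.844300

1 1 9641/10000
2 2 4591/5000
3 3 8847/10000
4 4 8649/10000
5 5 8443/10000
DF(3y) is solved at step 3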